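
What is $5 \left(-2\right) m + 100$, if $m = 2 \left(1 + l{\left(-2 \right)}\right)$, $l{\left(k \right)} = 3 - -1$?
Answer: $0$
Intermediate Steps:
$l{\left(k \right)} = 4$ ($l{\left(k \right)} = 3 + 1 = 4$)
$m = 10$ ($m = 2 \left(1 + 4\right) = 2 \cdot 5 = 10$)
$5 \left(-2\right) m + 100 = 5 \left(-2\right) 10 + 100 = \left(-10\right) 10 + 100 = -100 + 100 = 0$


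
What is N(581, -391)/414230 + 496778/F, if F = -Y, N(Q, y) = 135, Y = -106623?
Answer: 41158949009/8833289058 ≈ 4.6595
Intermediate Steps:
F = 106623 (F = -1*(-106623) = 106623)
N(581, -391)/414230 + 496778/F = 135/414230 + 496778/106623 = 135*(1/414230) + 496778*(1/106623) = 27/82846 + 496778/106623 = 41158949009/8833289058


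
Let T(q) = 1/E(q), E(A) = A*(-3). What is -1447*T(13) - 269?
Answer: -9044/39 ≈ -231.90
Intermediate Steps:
E(A) = -3*A
T(q) = -1/(3*q) (T(q) = 1/(-3*q) = -1/(3*q))
-1447*T(13) - 269 = -(-1447)/(3*13) - 269 = -1447*(-1/39) - 269 = 1447/39 - 269 = -9044/39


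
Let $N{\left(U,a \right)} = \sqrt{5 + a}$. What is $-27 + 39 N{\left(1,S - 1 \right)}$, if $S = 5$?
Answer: $90$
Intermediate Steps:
$-27 + 39 N{\left(1,S - 1 \right)} = -27 + 39 \sqrt{5 + \left(5 - 1\right)} = -27 + 39 \sqrt{5 + 4} = -27 + 39 \sqrt{9} = -27 + 39 \cdot 3 = -27 + 117 = 90$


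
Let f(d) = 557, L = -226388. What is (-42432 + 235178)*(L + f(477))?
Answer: -43528021926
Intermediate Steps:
(-42432 + 235178)*(L + f(477)) = (-42432 + 235178)*(-226388 + 557) = 192746*(-225831) = -43528021926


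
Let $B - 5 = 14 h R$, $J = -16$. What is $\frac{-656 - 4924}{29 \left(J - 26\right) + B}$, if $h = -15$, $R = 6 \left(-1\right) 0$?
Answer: $\frac{5580}{1213} \approx 4.6002$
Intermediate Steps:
$R = 0$ ($R = \left(-6\right) 0 = 0$)
$B = 5$ ($B = 5 + 14 \left(-15\right) 0 = 5 - 0 = 5 + 0 = 5$)
$\frac{-656 - 4924}{29 \left(J - 26\right) + B} = \frac{-656 - 4924}{29 \left(-16 - 26\right) + 5} = - \frac{5580}{29 \left(-42\right) + 5} = - \frac{5580}{-1218 + 5} = - \frac{5580}{-1213} = \left(-5580\right) \left(- \frac{1}{1213}\right) = \frac{5580}{1213}$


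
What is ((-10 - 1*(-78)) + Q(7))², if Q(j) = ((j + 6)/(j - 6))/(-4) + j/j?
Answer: 69169/16 ≈ 4323.1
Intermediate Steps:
Q(j) = 1 - (6 + j)/(4*(-6 + j)) (Q(j) = ((6 + j)/(-6 + j))*(-¼) + 1 = -(6 + j)/(4*(-6 + j)) + 1 = 1 - (6 + j)/(4*(-6 + j)))
((-10 - 1*(-78)) + Q(7))² = ((-10 - 1*(-78)) + 3*(-10 + 7)/(4*(-6 + 7)))² = ((-10 + 78) + (¾)*(-3)/1)² = (68 + (¾)*1*(-3))² = (68 - 9/4)² = (263/4)² = 69169/16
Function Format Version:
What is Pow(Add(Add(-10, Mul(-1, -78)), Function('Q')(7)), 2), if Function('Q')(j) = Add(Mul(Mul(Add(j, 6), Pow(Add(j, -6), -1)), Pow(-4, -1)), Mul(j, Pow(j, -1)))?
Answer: Rational(69169, 16) ≈ 4323.1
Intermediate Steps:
Function('Q')(j) = Add(1, Mul(Rational(-1, 4), Pow(Add(-6, j), -1), Add(6, j))) (Function('Q')(j) = Add(Mul(Mul(Add(6, j), Pow(Add(-6, j), -1)), Rational(-1, 4)), 1) = Add(Mul(Mul(Pow(Add(-6, j), -1), Add(6, j)), Rational(-1, 4)), 1) = Add(Mul(Rational(-1, 4), Pow(Add(-6, j), -1), Add(6, j)), 1) = Add(1, Mul(Rational(-1, 4), Pow(Add(-6, j), -1), Add(6, j))))
Pow(Add(Add(-10, Mul(-1, -78)), Function('Q')(7)), 2) = Pow(Add(Add(-10, Mul(-1, -78)), Mul(Rational(3, 4), Pow(Add(-6, 7), -1), Add(-10, 7))), 2) = Pow(Add(Add(-10, 78), Mul(Rational(3, 4), Pow(1, -1), -3)), 2) = Pow(Add(68, Mul(Rational(3, 4), 1, -3)), 2) = Pow(Add(68, Rational(-9, 4)), 2) = Pow(Rational(263, 4), 2) = Rational(69169, 16)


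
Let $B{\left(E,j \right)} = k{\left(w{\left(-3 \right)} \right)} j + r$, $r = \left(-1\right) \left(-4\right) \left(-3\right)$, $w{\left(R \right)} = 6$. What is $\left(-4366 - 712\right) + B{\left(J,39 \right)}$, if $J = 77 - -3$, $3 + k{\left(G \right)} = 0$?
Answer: $-5207$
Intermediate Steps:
$k{\left(G \right)} = -3$ ($k{\left(G \right)} = -3 + 0 = -3$)
$r = -12$ ($r = 4 \left(-3\right) = -12$)
$J = 80$ ($J = 77 + 3 = 80$)
$B{\left(E,j \right)} = -12 - 3 j$ ($B{\left(E,j \right)} = - 3 j - 12 = -12 - 3 j$)
$\left(-4366 - 712\right) + B{\left(J,39 \right)} = \left(-4366 - 712\right) - 129 = -5078 - 129 = -5207$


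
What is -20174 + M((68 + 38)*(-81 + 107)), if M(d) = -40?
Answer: -20214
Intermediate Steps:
-20174 + M((68 + 38)*(-81 + 107)) = -20174 - 40 = -20214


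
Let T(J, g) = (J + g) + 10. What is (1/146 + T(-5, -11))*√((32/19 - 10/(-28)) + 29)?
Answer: -125*√2196362/5548 ≈ -33.391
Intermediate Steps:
T(J, g) = 10 + J + g
(1/146 + T(-5, -11))*√((32/19 - 10/(-28)) + 29) = (1/146 + (10 - 5 - 11))*√((32/19 - 10/(-28)) + 29) = (1/146 - 6)*√((32*(1/19) - 10*(-1/28)) + 29) = -875*√((32/19 + 5/14) + 29)/146 = -875*√(543/266 + 29)/146 = -125*√2196362/5548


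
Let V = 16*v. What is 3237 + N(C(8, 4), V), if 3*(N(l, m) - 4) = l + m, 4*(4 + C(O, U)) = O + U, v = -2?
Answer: 3230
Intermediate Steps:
C(O, U) = -4 + O/4 + U/4 (C(O, U) = -4 + (O + U)/4 = -4 + (O/4 + U/4) = -4 + O/4 + U/4)
V = -32 (V = 16*(-2) = -32)
N(l, m) = 4 + l/3 + m/3 (N(l, m) = 4 + (l + m)/3 = 4 + (l/3 + m/3) = 4 + l/3 + m/3)
3237 + N(C(8, 4), V) = 3237 + (4 + (-4 + (¼)*8 + (¼)*4)/3 + (⅓)*(-32)) = 3237 + (4 + (-4 + 2 + 1)/3 - 32/3) = 3237 + (4 + (⅓)*(-1) - 32/3) = 3237 + (4 - ⅓ - 32/3) = 3237 - 7 = 3230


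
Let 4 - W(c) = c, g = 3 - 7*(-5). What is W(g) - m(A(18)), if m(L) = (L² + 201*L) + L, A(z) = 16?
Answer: -3522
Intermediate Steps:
m(L) = L² + 202*L
g = 38 (g = 3 + 35 = 38)
W(c) = 4 - c
W(g) - m(A(18)) = (4 - 1*38) - 16*(202 + 16) = (4 - 38) - 16*218 = -34 - 1*3488 = -34 - 3488 = -3522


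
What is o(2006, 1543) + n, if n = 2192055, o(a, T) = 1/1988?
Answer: 4357805341/1988 ≈ 2.1921e+6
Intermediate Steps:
o(a, T) = 1/1988
o(2006, 1543) + n = 1/1988 + 2192055 = 4357805341/1988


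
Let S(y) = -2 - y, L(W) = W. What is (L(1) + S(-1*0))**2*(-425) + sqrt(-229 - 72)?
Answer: -425 + I*sqrt(301) ≈ -425.0 + 17.349*I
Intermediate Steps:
(L(1) + S(-1*0))**2*(-425) + sqrt(-229 - 72) = (1 + (-2 - (-1)*0))**2*(-425) + sqrt(-229 - 72) = (1 + (-2 - 1*0))**2*(-425) + sqrt(-301) = (1 + (-2 + 0))**2*(-425) + I*sqrt(301) = (1 - 2)**2*(-425) + I*sqrt(301) = (-1)**2*(-425) + I*sqrt(301) = 1*(-425) + I*sqrt(301) = -425 + I*sqrt(301)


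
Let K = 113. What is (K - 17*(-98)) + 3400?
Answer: 5179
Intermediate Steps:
(K - 17*(-98)) + 3400 = (113 - 17*(-98)) + 3400 = (113 + 1666) + 3400 = 1779 + 3400 = 5179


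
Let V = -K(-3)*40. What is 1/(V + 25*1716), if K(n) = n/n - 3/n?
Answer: 1/42820 ≈ 2.3354e-5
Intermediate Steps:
K(n) = 1 - 3/n
V = -80 (V = -(-3 - 3)/(-3)*40 = -(-1)*(-6)/3*40 = -1*2*40 = -2*40 = -80)
1/(V + 25*1716) = 1/(-80 + 25*1716) = 1/(-80 + 42900) = 1/42820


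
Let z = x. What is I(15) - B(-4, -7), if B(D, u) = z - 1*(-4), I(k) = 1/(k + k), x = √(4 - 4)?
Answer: -119/30 ≈ -3.9667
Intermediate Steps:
x = 0 (x = √0 = 0)
z = 0
I(k) = 1/(2*k)
B(D, u) = 4 (B(D, u) = 0 - 1*(-4) = 0 + 4 = 4)
I(15) - B(-4, -7) = (½)/15 - 1*4 = (½)*(1/15) - 4 = 1/30 - 4 = -119/30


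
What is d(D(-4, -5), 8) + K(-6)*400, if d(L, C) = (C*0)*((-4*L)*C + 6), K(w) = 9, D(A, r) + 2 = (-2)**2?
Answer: 3600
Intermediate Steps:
D(A, r) = 2 (D(A, r) = -2 + (-2)**2 = -2 + 4 = 2)
d(L, C) = 0 (d(L, C) = 0*(-4*C*L + 6) = 0*(6 - 4*C*L) = 0)
d(D(-4, -5), 8) + K(-6)*400 = 0 + 9*400 = 0 + 3600 = 3600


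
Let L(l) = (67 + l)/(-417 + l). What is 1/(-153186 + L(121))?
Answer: -74/11335811 ≈ -6.5280e-6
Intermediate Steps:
L(l) = (67 + l)/(-417 + l)
1/(-153186 + L(121)) = 1/(-153186 + (67 + 121)/(-417 + 121)) = 1/(-153186 + 188/(-296)) = 1/(-153186 - 1/296*188) = 1/(-153186 - 47/74) = 1/(-11335811/74) = -74/11335811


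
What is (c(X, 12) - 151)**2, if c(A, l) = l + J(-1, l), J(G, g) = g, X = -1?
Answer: 16129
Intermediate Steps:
c(A, l) = 2*l (c(A, l) = l + l = 2*l)
(c(X, 12) - 151)**2 = (2*12 - 151)**2 = (24 - 151)**2 = (-127)**2 = 16129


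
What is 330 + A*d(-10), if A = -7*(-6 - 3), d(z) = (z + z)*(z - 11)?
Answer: 26790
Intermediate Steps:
d(z) = 2*z*(-11 + z) (d(z) = (2*z)*(-11 + z) = 2*z*(-11 + z))
A = 63 (A = -7*(-9) = 63)
330 + A*d(-10) = 330 + 63*(2*(-10)*(-11 - 10)) = 330 + 63*(2*(-10)*(-21)) = 330 + 63*420 = 330 + 26460 = 26790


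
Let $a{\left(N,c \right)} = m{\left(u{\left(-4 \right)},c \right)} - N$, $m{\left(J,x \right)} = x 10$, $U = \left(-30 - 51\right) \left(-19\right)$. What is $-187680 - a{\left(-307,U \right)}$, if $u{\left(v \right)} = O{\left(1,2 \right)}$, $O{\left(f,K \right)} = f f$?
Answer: $-203377$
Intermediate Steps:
$O{\left(f,K \right)} = f^{2}$
$u{\left(v \right)} = 1$ ($u{\left(v \right)} = 1^{2} = 1$)
$U = 1539$ ($U = \left(-30 - 51\right) \left(-19\right) = \left(-81\right) \left(-19\right) = 1539$)
$m{\left(J,x \right)} = 10 x$
$a{\left(N,c \right)} = - N + 10 c$ ($a{\left(N,c \right)} = 10 c - N = - N + 10 c$)
$-187680 - a{\left(-307,U \right)} = -187680 - \left(\left(-1\right) \left(-307\right) + 10 \cdot 1539\right) = -187680 - \left(307 + 15390\right) = -187680 - 15697 = -203377$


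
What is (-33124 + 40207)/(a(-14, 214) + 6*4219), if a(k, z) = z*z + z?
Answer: 7083/71324 ≈ 0.099307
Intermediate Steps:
a(k, z) = z + z**2 (a(k, z) = z**2 + z = z + z**2)
(-33124 + 40207)/(a(-14, 214) + 6*4219) = (-33124 + 40207)/(214*(1 + 214) + 6*4219) = 7083/(214*215 + 25314) = 7083/(46010 + 25314) = 7083/71324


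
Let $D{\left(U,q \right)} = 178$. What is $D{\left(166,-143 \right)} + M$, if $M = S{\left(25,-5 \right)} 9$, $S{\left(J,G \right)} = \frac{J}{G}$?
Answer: $133$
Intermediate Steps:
$M = -45$ ($M = \frac{25}{-5} \cdot 9 = 25 \left(- \frac{1}{5}\right) 9 = \left(-5\right) 9 = -45$)
$D{\left(166,-143 \right)} + M = 178 - 45 = 133$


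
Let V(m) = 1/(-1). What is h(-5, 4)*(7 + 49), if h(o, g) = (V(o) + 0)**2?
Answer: 56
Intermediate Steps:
V(m) = -1
h(o, g) = 1 (h(o, g) = (-1 + 0)**2 = (-1)**2 = 1)
h(-5, 4)*(7 + 49) = 1*(7 + 49) = 1*56 = 56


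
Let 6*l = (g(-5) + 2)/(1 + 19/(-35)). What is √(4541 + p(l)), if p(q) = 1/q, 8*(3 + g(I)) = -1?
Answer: √50037645/105 ≈ 67.369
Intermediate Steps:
g(I) = -25/8 (g(I) = -3 + (⅛)*(-1) = -3 - ⅛ = -25/8)
l = -105/256 (l = ((-25/8 + 2)/(1 + 19/(-35)))/6 = (-9/(8*(1 + 19*(-1/35))))/6 = (-9/(8*(1 - 19/35)))/6 = (-9/(8*16/35))/6 = (-9/8*35/16)/6 = (⅙)*(-315/128) = -105/256 ≈ -0.41016)
√(4541 + p(l)) = √(4541 + 1/(-105/256)) = √(4541 - 256/105) = √(476549/105) = √50037645/105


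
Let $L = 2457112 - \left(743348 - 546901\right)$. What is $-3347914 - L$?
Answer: $-5608579$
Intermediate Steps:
$L = 2260665$ ($L = 2457112 - \left(743348 - 546901\right) = 2457112 - 196447 = 2260665$)
$-3347914 - L = -3347914 - 2260665 = -5608579$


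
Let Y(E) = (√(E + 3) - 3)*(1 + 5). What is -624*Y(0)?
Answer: 11232 - 3744*√3 ≈ 4747.2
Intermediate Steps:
Y(E) = -18 + 6*√(3 + E) (Y(E) = (√(3 + E) - 3)*6 = (-3 + √(3 + E))*6 = -18 + 6*√(3 + E))
-624*Y(0) = -624*(-18 + 6*√(3 + 0)) = -624*(-18 + 6*√3) = 11232 - 3744*√3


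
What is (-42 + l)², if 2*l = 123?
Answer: 1521/4 ≈ 380.25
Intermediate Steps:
l = 123/2 (l = (½)*123 = 123/2 ≈ 61.500)
(-42 + l)² = (-42 + 123/2)² = (39/2)² = 1521/4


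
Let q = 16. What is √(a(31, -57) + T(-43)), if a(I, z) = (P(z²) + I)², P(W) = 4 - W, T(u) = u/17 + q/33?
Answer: √3251003083449/561 ≈ 3214.0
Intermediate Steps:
T(u) = 16/33 + u/17 (T(u) = u/17 + 16/33 = 16/33 + u/17)
a(I, z) = (4 + I - z²)² (a(I, z) = ((4 - z²) + I)² = (4 + I - z²)²)
√(a(31, -57) + T(-43)) = √((4 + 31 - 1*(-57)²)² + (16/33 + (1/17)*(-43))) = √((4 + 31 - 1*3249)² + (16/33 - 43/17)) = √((4 + 31 - 3249)² - 1147/561) = √((-3214)² - 1147/561) = √(10329796 - 1147/561) = √(5795014409/561) = √3251003083449/561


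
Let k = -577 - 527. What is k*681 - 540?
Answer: -752364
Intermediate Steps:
k = -1104
k*681 - 540 = -1104*681 - 540 = -751824 - 540 = -752364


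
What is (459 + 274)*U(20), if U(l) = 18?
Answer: 13194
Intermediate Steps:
(459 + 274)*U(20) = (459 + 274)*18 = 733*18 = 13194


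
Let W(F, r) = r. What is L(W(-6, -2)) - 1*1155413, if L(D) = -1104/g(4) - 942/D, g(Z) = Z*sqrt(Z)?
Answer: -1155080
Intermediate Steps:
g(Z) = Z**(3/2)
L(D) = -138 - 942/D (L(D) = -1104/(4**(3/2)) - 942/D = -1104/8 - 942/D = -1104*1/8 - 942/D = -138 - 942/D)
L(W(-6, -2)) - 1*1155413 = (-138 - 942/(-2)) - 1*1155413 = (-138 - 942*(-1/2)) - 1155413 = (-138 + 471) - 1155413 = 333 - 1155413 = -1155080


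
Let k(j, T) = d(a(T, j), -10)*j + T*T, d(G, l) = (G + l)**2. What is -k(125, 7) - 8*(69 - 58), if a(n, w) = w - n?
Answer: -1458137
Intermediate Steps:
k(j, T) = T**2 + j*(-10 + j - T)**2 (k(j, T) = ((j - T) - 10)**2*j + T*T = (-10 + j - T)**2*j + T**2 = j*(-10 + j - T)**2 + T**2 = T**2 + j*(-10 + j - T)**2)
-k(125, 7) - 8*(69 - 58) = -(7**2 + 125*(10 + 7 - 1*125)**2) - 8*(69 - 58) = -(49 + 125*(10 + 7 - 125)**2) - 8*11 = -(49 + 125*(-108)**2) - 1*88 = -(49 + 125*11664) - 88 = -(49 + 1458000) - 88 = -1*1458049 - 88 = -1458049 - 88 = -1458137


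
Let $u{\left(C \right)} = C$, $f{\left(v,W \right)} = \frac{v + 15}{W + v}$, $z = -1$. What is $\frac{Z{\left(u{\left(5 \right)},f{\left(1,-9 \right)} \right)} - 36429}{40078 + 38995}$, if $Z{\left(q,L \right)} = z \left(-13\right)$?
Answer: $- \frac{36416}{79073} \approx -0.46054$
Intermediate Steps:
$f{\left(v,W \right)} = \frac{15 + v}{W + v}$
$Z{\left(q,L \right)} = 13$ ($Z{\left(q,L \right)} = \left(-1\right) \left(-13\right) = 13$)
$\frac{Z{\left(u{\left(5 \right)},f{\left(1,-9 \right)} \right)} - 36429}{40078 + 38995} = \frac{13 - 36429}{40078 + 38995} = - \frac{36416}{79073}$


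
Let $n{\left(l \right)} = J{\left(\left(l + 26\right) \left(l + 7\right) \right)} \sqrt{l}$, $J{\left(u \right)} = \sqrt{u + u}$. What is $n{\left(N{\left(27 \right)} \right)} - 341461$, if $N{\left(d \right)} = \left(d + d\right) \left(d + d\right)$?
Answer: $-341461 + 108 \sqrt{4299733} \approx -1.1751 \cdot 10^{5}$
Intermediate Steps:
$J{\left(u \right)} = \sqrt{2} \sqrt{u}$ ($J{\left(u \right)} = \sqrt{2 u} = \sqrt{2} \sqrt{u}$)
$N{\left(d \right)} = 4 d^{2}$ ($N{\left(d \right)} = 2 d 2 d = 4 d^{2}$)
$n{\left(l \right)} = \sqrt{2} \sqrt{l} \sqrt{\left(7 + l\right) \left(26 + l\right)}$ ($n{\left(l \right)} = \sqrt{2} \sqrt{\left(l + 26\right) \left(l + 7\right)} \sqrt{l} = \sqrt{2} \sqrt{\left(26 + l\right) \left(7 + l\right)} \sqrt{l} = \sqrt{2} \sqrt{\left(7 + l\right) \left(26 + l\right)} \sqrt{l} = \sqrt{2} \sqrt{l} \sqrt{\left(7 + l\right) \left(26 + l\right)}$)
$n{\left(N{\left(27 \right)} \right)} - 341461 = \sqrt{2} \sqrt{4 \cdot 27^{2}} \sqrt{182 + \left(4 \cdot 27^{2}\right)^{2} + 33 \cdot 4 \cdot 27^{2}} - 341461 = \sqrt{2} \sqrt{4 \cdot 729} \sqrt{182 + \left(4 \cdot 729\right)^{2} + 33 \cdot 4 \cdot 729} - 341461 = \sqrt{2} \sqrt{2916} \sqrt{182 + 2916^{2} + 33 \cdot 2916} - 341461 = \sqrt{2} \cdot 54 \sqrt{182 + 8503056 + 96228} - 341461 = \sqrt{2} \cdot 54 \sqrt{8599466} - 341461 = 108 \sqrt{4299733} - 341461 = -341461 + 108 \sqrt{4299733}$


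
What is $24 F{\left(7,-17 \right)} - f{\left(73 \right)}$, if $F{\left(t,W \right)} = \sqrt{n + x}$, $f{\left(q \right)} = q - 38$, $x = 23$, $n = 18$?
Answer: $-35 + 24 \sqrt{41} \approx 118.67$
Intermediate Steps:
$f{\left(q \right)} = -38 + q$
$F{\left(t,W \right)} = \sqrt{41}$ ($F{\left(t,W \right)} = \sqrt{18 + 23} = \sqrt{41}$)
$24 F{\left(7,-17 \right)} - f{\left(73 \right)} = 24 \sqrt{41} - \left(-38 + 73\right) = 24 \sqrt{41} - 35 = -35 + 24 \sqrt{41}$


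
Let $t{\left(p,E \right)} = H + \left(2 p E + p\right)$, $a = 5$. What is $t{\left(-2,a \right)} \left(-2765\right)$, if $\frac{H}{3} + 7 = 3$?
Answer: $94010$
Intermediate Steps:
$H = -12$ ($H = -21 + 3 \cdot 3 = -21 + 9 = -12$)
$t{\left(p,E \right)} = -12 + p + 2 E p$ ($t{\left(p,E \right)} = -12 + \left(2 p E + p\right) = -12 + \left(2 E p + p\right) = -12 + \left(p + 2 E p\right) = -12 + p + 2 E p$)
$t{\left(-2,a \right)} \left(-2765\right) = \left(-12 - 2 + 2 \cdot 5 \left(-2\right)\right) \left(-2765\right) = \left(-12 - 2 - 20\right) \left(-2765\right) = \left(-34\right) \left(-2765\right) = 94010$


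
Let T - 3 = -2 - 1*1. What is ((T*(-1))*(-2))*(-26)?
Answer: 0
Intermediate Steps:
T = 0 (T = 3 + (-2 - 1*1) = 3 + (-2 - 1) = 3 - 3 = 0)
((T*(-1))*(-2))*(-26) = ((0*(-1))*(-2))*(-26) = (0*(-2))*(-26) = 0*(-26) = 0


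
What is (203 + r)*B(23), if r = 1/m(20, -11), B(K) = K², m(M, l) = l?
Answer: 1180728/11 ≈ 1.0734e+5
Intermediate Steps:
r = -1/11 (r = 1/(-11) = -1/11 ≈ -0.090909)
(203 + r)*B(23) = (203 - 1/11)*23² = (2232/11)*529 = 1180728/11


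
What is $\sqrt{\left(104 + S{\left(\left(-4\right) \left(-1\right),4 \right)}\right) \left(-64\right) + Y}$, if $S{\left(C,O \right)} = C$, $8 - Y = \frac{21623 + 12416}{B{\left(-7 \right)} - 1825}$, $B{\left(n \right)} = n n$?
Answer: $\frac{i \sqrt{1357248615}}{444} \approx 82.975 i$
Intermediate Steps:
$B{\left(n \right)} = n^{2}$
$Y = \frac{48247}{1776}$ ($Y = 8 - \frac{21623 + 12416}{\left(-7\right)^{2} - 1825} = 8 - \frac{34039}{49 - 1825} = 8 - \frac{34039}{-1776} = 8 - 34039 \left(- \frac{1}{1776}\right) = 8 - - \frac{34039}{1776} = 8 + \frac{34039}{1776} = \frac{48247}{1776} \approx 27.166$)
$\sqrt{\left(104 + S{\left(\left(-4\right) \left(-1\right),4 \right)}\right) \left(-64\right) + Y} = \sqrt{\left(104 - -4\right) \left(-64\right) + \frac{48247}{1776}} = \sqrt{\left(104 + 4\right) \left(-64\right) + \frac{48247}{1776}} = \sqrt{108 \left(-64\right) + \frac{48247}{1776}} = \sqrt{-6912 + \frac{48247}{1776}} = \sqrt{- \frac{12227465}{1776}} = \frac{i \sqrt{1357248615}}{444}$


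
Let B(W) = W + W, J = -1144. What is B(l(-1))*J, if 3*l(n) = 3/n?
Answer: 2288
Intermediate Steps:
l(n) = 1/n (l(n) = (3/n)/3 = 1/n)
B(W) = 2*W
B(l(-1))*J = (2/(-1))*(-1144) = (2*(-1))*(-1144) = -2*(-1144) = 2288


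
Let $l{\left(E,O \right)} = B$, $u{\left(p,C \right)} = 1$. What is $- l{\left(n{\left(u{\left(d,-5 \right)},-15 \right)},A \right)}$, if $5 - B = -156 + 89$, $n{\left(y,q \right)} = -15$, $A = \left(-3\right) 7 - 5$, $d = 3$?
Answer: $-72$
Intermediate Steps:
$A = -26$ ($A = -21 - 5 = -26$)
$B = 72$ ($B = 5 - \left(-156 + 89\right) = 5 - -67 = 5 + 67 = 72$)
$l{\left(E,O \right)} = 72$
$- l{\left(n{\left(u{\left(d,-5 \right)},-15 \right)},A \right)} = \left(-1\right) 72 = -72$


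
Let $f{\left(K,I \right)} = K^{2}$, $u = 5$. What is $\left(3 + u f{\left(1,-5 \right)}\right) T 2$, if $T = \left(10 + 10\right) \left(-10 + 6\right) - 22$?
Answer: $-1632$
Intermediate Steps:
$T = -102$ ($T = 20 \left(-4\right) - 22 = -80 - 22 = -102$)
$\left(3 + u f{\left(1,-5 \right)}\right) T 2 = \left(3 + 5 \cdot 1^{2}\right) \left(-102\right) 2 = \left(3 + 5 \cdot 1\right) \left(-102\right) 2 = \left(3 + 5\right) \left(-102\right) 2 = 8 \left(-102\right) 2 = \left(-816\right) 2 = -1632$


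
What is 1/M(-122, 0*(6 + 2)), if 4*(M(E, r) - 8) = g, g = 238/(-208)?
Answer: 416/3209 ≈ 0.12964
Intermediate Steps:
g = -119/104 (g = 238*(-1/208) = -119/104 ≈ -1.1442)
M(E, r) = 3209/416 (M(E, r) = 8 + (¼)*(-119/104) = 8 - 119/416 = 3209/416)
1/M(-122, 0*(6 + 2)) = 1/(3209/416) = 416/3209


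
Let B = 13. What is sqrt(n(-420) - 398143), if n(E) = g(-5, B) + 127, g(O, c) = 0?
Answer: 24*I*sqrt(691) ≈ 630.88*I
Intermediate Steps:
n(E) = 127 (n(E) = 0 + 127 = 127)
sqrt(n(-420) - 398143) = sqrt(127 - 398143) = sqrt(-398016) = 24*I*sqrt(691)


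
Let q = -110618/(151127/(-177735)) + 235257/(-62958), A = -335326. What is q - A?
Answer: 1476090979006939/3171551222 ≈ 4.6542e+5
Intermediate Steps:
q = 412587393938567/3171551222 (q = -110618/(151127*(-1/177735)) + 235257*(-1/62958) = -110618/(-151127/177735) - 78419/20986 = -110618*(-177735/151127) - 78419/20986 = 19660690230/151127 - 78419/20986 = 412587393938567/3171551222 ≈ 1.3009e+5)
q - A = 412587393938567/3171551222 - 1*(-335326) = 412587393938567/3171551222 + 335326 = 1476090979006939/3171551222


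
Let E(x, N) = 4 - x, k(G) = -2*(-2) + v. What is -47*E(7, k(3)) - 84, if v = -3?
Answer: 57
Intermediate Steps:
k(G) = 1 (k(G) = -2*(-2) - 3 = 4 - 3 = 1)
-47*E(7, k(3)) - 84 = -47*(4 - 1*7) - 84 = -47*(4 - 7) - 84 = -47*(-3) - 84 = 141 - 84 = 57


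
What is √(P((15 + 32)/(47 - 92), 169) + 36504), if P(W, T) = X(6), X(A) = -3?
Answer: 23*√69 ≈ 191.05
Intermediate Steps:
P(W, T) = -3
√(P((15 + 32)/(47 - 92), 169) + 36504) = √(-3 + 36504) = √36501 = 23*√69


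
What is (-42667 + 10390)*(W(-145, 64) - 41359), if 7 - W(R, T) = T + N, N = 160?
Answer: 1341948552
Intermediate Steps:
W(R, T) = -153 - T (W(R, T) = 7 - (T + 160) = 7 - (160 + T) = 7 + (-160 - T) = -153 - T)
(-42667 + 10390)*(W(-145, 64) - 41359) = (-42667 + 10390)*((-153 - 1*64) - 41359) = -32277*((-153 - 64) - 41359) = -32277*(-217 - 41359) = -32277*(-41576) = 1341948552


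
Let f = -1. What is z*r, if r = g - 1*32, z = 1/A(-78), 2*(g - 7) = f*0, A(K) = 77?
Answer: -25/77 ≈ -0.32468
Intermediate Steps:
g = 7 (g = 7 + (-1*0)/2 = 7 + (½)*0 = 7 + 0 = 7)
z = 1/77 ≈ 0.012987
r = -25 (r = 7 - 1*32 = 7 - 32 = -25)
z*r = (1/77)*(-25) = -25/77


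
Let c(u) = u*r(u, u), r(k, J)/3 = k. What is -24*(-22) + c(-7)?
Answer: 675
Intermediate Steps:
r(k, J) = 3*k
c(u) = 3*u**2 (c(u) = u*(3*u) = 3*u**2)
-24*(-22) + c(-7) = -24*(-22) + 3*(-7)**2 = 528 + 3*49 = 528 + 147 = 675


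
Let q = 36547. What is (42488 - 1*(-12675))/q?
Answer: 55163/36547 ≈ 1.5094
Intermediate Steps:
(42488 - 1*(-12675))/q = (42488 - 1*(-12675))/36547 = (42488 + 12675)*(1/36547) = 55163*(1/36547) = 55163/36547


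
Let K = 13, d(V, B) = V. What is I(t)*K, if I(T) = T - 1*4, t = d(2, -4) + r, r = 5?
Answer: 39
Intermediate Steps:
t = 7 (t = 2 + 5 = 7)
I(T) = -4 + T (I(T) = T - 4 = -4 + T)
I(t)*K = (-4 + 7)*13 = 3*13 = 39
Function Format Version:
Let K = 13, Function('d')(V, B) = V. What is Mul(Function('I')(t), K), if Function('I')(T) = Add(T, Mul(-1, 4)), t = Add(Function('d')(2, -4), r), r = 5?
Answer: 39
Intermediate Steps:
t = 7 (t = Add(2, 5) = 7)
Function('I')(T) = Add(-4, T) (Function('I')(T) = Add(T, -4) = Add(-4, T))
Mul(Function('I')(t), K) = Mul(Add(-4, 7), 13) = Mul(3, 13) = 39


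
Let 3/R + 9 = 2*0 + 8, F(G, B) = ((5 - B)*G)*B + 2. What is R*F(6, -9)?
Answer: 2262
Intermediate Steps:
F(G, B) = 2 + B*G*(5 - B) (F(G, B) = (G*(5 - B))*B + 2 = B*G*(5 - B) + 2 = 2 + B*G*(5 - B))
R = -3 (R = 3/(-9 + (2*0 + 8)) = 3/(-9 + (0 + 8)) = 3/(-9 + 8) = 3/(-1) = 3*(-1) = -3)
R*F(6, -9) = -3*(2 - 1*6*(-9)² + 5*(-9)*6) = -3*(2 - 1*6*81 - 270) = -3*(2 - 486 - 270) = -3*(-754) = 2262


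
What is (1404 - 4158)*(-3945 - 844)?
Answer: 13188906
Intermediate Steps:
(1404 - 4158)*(-3945 - 844) = -2754*(-4789) = 13188906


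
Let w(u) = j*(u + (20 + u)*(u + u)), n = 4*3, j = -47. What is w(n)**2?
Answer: 1343955600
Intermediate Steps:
n = 12
w(u) = -47*u - 94*u*(20 + u) (w(u) = -47*(u + (20 + u)*(u + u)) = -47*(u + (20 + u)*(2*u)) = -47*(u + 2*u*(20 + u)) = -47*u - 94*u*(20 + u))
w(n)**2 = (-47*12*(41 + 2*12))**2 = (-47*12*(41 + 24))**2 = (-47*12*65)**2 = (-36660)**2 = 1343955600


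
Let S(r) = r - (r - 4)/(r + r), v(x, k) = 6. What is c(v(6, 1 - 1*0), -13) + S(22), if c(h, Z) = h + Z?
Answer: 321/22 ≈ 14.591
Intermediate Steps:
c(h, Z) = Z + h
S(r) = r - (-4 + r)/(2*r)
c(v(6, 1 - 1*0), -13) + S(22) = (-13 + 6) + (-½ + 22 + 2/22) = -7 + (-½ + 22 + 2*(1/22)) = -7 + (-½ + 22 + 1/11) = -7 + 475/22 = 321/22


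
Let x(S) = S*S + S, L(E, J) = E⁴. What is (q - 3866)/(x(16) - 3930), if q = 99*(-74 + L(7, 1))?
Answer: -226507/3658 ≈ -61.921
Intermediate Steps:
x(S) = S + S² (x(S) = S² + S = S + S²)
q = 230373 (q = 99*(-74 + 7⁴) = 99*(-74 + 2401) = 99*2327 = 230373)
(q - 3866)/(x(16) - 3930) = (230373 - 3866)/(16*(1 + 16) - 3930) = 226507/(16*17 - 3930) = 226507/(272 - 3930) = 226507/(-3658) = 226507*(-1/3658) = -226507/3658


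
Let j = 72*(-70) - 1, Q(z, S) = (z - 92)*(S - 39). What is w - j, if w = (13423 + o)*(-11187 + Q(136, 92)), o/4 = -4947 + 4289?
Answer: -95549264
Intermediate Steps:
Q(z, S) = (-92 + z)*(-39 + S)
j = -5041 (j = -5040 - 1 = -5041)
o = -2632 (o = 4*(-4947 + 4289) = 4*(-658) = -2632)
w = -95554305 (w = (13423 - 2632)*(-11187 + (3588 - 92*92 - 39*136 + 92*136)) = 10791*(-11187 + (3588 - 8464 - 5304 + 12512)) = 10791*(-11187 + 2332) = 10791*(-8855) = -95554305)
w - j = -95554305 - 1*(-5041) = -95554305 + 5041 = -95549264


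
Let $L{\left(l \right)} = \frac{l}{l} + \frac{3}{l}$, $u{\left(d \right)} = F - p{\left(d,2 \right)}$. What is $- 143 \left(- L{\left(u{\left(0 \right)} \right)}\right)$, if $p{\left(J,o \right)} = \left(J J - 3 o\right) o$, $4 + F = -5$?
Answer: $286$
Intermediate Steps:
$F = -9$ ($F = -4 - 5 = -9$)
$p{\left(J,o \right)} = o \left(J^{2} - 3 o\right)$ ($p{\left(J,o \right)} = \left(J^{2} - 3 o\right) o = o \left(J^{2} - 3 o\right)$)
$u{\left(d \right)} = 3 - 2 d^{2}$ ($u{\left(d \right)} = -9 - 2 \left(d^{2} - 6\right) = -9 - 2 \left(-6 + d^{2}\right) = -9 - \left(-12 + 2 d^{2}\right) = 3 - 2 d^{2}$)
$L{\left(l \right)} = 1 + \frac{3}{l}$
$- 143 \left(- L{\left(u{\left(0 \right)} \right)}\right) = - 143 \left(- \frac{3 + \left(3 - 2 \cdot 0^{2}\right)}{3 - 2 \cdot 0^{2}}\right) = - 143 \left(- \frac{3 + \left(3 - 0\right)}{3 - 0}\right) = - 143 \left(- \frac{3 + \left(3 + 0\right)}{3 + 0}\right) = - 143 \left(- \frac{3 + 3}{3}\right) = - 143 \left(- \frac{6}{3}\right) = - 143 \left(\left(-1\right) 2\right) = \left(-143\right) \left(-2\right) = 286$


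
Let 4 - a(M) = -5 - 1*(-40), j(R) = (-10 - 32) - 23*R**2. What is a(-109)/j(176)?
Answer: 31/712490 ≈ 4.3509e-5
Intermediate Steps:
j(R) = -42 - 23*R**2
a(M) = -31 (a(M) = 4 - (-5 - 1*(-40)) = 4 - (-5 + 40) = 4 - 1*35 = 4 - 35 = -31)
a(-109)/j(176) = -31/(-42 - 23*176**2) = -31/(-42 - 23*30976) = -31/(-42 - 712448) = -31/(-712490) = -31*(-1/712490) = 31/712490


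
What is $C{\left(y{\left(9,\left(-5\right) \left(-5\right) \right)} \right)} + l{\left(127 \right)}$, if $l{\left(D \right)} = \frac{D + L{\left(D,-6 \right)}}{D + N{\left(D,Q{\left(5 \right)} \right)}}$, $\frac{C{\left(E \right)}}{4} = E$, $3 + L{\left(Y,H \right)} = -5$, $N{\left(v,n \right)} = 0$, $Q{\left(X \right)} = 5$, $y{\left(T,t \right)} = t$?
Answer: $\frac{12819}{127} \approx 100.94$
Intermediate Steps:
$L{\left(Y,H \right)} = -8$ ($L{\left(Y,H \right)} = -3 - 5 = -8$)
$C{\left(E \right)} = 4 E$
$l{\left(D \right)} = \frac{-8 + D}{D}$ ($l{\left(D \right)} = \frac{D - 8}{D + 0} = \frac{-8 + D}{D}$)
$C{\left(y{\left(9,\left(-5\right) \left(-5\right) \right)} \right)} + l{\left(127 \right)} = 4 \left(\left(-5\right) \left(-5\right)\right) + \frac{-8 + 127}{127} = 4 \cdot 25 + \frac{1}{127} \cdot 119 = 100 + \frac{119}{127} = \frac{12819}{127}$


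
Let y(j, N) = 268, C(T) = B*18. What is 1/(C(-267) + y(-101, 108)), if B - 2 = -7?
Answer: 1/178 ≈ 0.0056180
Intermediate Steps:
B = -5 (B = 2 - 7 = -5)
C(T) = -90 (C(T) = -5*18 = -90)
1/(C(-267) + y(-101, 108)) = 1/(-90 + 268) = 1/178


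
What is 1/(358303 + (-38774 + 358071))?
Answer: 1/677600 ≈ 1.4758e-6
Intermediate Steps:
1/(358303 + (-38774 + 358071)) = 1/(358303 + 319297) = 1/677600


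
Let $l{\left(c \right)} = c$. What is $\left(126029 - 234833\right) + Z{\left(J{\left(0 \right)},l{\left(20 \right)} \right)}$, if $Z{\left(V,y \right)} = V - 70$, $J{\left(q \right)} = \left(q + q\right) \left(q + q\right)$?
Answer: $-108874$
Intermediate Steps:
$J{\left(q \right)} = 4 q^{2}$ ($J{\left(q \right)} = 2 q 2 q = 4 q^{2}$)
$Z{\left(V,y \right)} = -70 + V$ ($Z{\left(V,y \right)} = V - 70 = -70 + V$)
$\left(126029 - 234833\right) + Z{\left(J{\left(0 \right)},l{\left(20 \right)} \right)} = \left(126029 - 234833\right) - \left(70 - 4 \cdot 0^{2}\right) = \left(126029 - 234833\right) + \left(-70 + 4 \cdot 0\right) = -108804 + \left(-70 + 0\right) = -108804 - 70 = -108874$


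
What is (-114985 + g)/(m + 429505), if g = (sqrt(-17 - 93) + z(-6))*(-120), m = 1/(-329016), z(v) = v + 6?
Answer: -37831904760/141314017079 - 39481920*I*sqrt(110)/141314017079 ≈ -0.26771 - 0.0029303*I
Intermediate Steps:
z(v) = 6 + v
m = -1/329016 ≈ -3.0394e-6
g = -120*I*sqrt(110) (g = (sqrt(-17 - 93) + (6 - 6))*(-120) = (sqrt(-110) + 0)*(-120) = (I*sqrt(110) + 0)*(-120) = (I*sqrt(110))*(-120) = -120*I*sqrt(110) ≈ -1258.6*I)
(-114985 + g)/(m + 429505) = (-114985 - 120*I*sqrt(110))/(-1/329016 + 429505) = (-114985 - 120*I*sqrt(110))/(141314017079/329016) = (-114985 - 120*I*sqrt(110))*(329016/141314017079) = -37831904760/141314017079 - 39481920*I*sqrt(110)/141314017079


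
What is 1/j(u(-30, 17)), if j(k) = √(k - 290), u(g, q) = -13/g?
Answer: -I*√260610/8687 ≈ -0.058766*I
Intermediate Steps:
j(k) = √(-290 + k)
1/j(u(-30, 17)) = 1/(√(-290 - 13/(-30))) = 1/(√(-290 - 13*(-1/30))) = 1/(√(-290 + 13/30)) = 1/(√(-8687/30)) = 1/(I*√260610/30) = -I*√260610/8687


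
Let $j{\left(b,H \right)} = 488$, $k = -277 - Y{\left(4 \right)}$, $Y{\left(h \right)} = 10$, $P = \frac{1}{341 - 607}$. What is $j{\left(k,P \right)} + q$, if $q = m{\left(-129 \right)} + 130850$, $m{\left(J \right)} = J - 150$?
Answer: $131059$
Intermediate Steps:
$m{\left(J \right)} = -150 + J$
$P = - \frac{1}{266}$ ($P = \frac{1}{-266} = - \frac{1}{266} \approx -0.0037594$)
$k = -287$ ($k = -277 - 10 = -287$)
$q = 130571$ ($q = \left(-150 - 129\right) + 130850 = -279 + 130850 = 130571$)
$j{\left(k,P \right)} + q = 488 + 130571 = 131059$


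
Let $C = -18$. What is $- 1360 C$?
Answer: $24480$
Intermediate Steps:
$- 1360 C = \left(-1360\right) \left(-18\right) = 24480$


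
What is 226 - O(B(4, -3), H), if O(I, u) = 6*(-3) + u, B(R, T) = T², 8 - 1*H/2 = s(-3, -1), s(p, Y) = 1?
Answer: 230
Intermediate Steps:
H = 14 (H = 16 - 2*1 = 16 - 2 = 14)
O(I, u) = -18 + u
226 - O(B(4, -3), H) = 226 - (-18 + 14) = 226 - 1*(-4) = 226 + 4 = 230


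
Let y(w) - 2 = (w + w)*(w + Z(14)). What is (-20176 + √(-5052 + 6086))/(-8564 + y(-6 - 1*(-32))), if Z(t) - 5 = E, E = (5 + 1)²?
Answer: 10088/2539 - √1034/5078 ≈ 3.9669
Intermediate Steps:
E = 36 (E = 6² = 36)
Z(t) = 41 (Z(t) = 5 + 36 = 41)
y(w) = 2 + 2*w*(41 + w) (y(w) = 2 + (w + w)*(w + 41) = 2 + (2*w)*(41 + w) = 2 + 2*w*(41 + w))
(-20176 + √(-5052 + 6086))/(-8564 + y(-6 - 1*(-32))) = (-20176 + √(-5052 + 6086))/(-8564 + (2 + 2*(-6 - 1*(-32))² + 82*(-6 - 1*(-32)))) = (-20176 + √1034)/(-8564 + (2 + 2*(-6 + 32)² + 82*(-6 + 32))) = (-20176 + √1034)/(-8564 + (2 + 2*26² + 82*26)) = (-20176 + √1034)/(-8564 + (2 + 2*676 + 2132)) = (-20176 + √1034)/(-8564 + (2 + 1352 + 2132)) = (-20176 + √1034)/(-8564 + 3486) = (-20176 + √1034)/(-5078) = (-20176 + √1034)*(-1/5078) = 10088/2539 - √1034/5078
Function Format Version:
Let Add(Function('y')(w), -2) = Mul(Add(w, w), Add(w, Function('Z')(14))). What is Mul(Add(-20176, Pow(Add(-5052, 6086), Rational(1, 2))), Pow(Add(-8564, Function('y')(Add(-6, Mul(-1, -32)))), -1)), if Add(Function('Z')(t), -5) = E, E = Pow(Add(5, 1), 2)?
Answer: Add(Rational(10088, 2539), Mul(Rational(-1, 5078), Pow(1034, Rational(1, 2)))) ≈ 3.9669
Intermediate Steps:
E = 36 (E = Pow(6, 2) = 36)
Function('Z')(t) = 41 (Function('Z')(t) = Add(5, 36) = 41)
Function('y')(w) = Add(2, Mul(2, w, Add(41, w))) (Function('y')(w) = Add(2, Mul(Add(w, w), Add(w, 41))) = Add(2, Mul(Mul(2, w), Add(41, w))) = Add(2, Mul(2, w, Add(41, w))))
Mul(Add(-20176, Pow(Add(-5052, 6086), Rational(1, 2))), Pow(Add(-8564, Function('y')(Add(-6, Mul(-1, -32)))), -1)) = Mul(Add(-20176, Pow(Add(-5052, 6086), Rational(1, 2))), Pow(Add(-8564, Add(2, Mul(2, Pow(Add(-6, Mul(-1, -32)), 2)), Mul(82, Add(-6, Mul(-1, -32))))), -1)) = Mul(Add(-20176, Pow(1034, Rational(1, 2))), Pow(Add(-8564, Add(2, Mul(2, Pow(Add(-6, 32), 2)), Mul(82, Add(-6, 32)))), -1)) = Mul(Add(-20176, Pow(1034, Rational(1, 2))), Pow(Add(-8564, Add(2, Mul(2, Pow(26, 2)), Mul(82, 26))), -1)) = Mul(Add(-20176, Pow(1034, Rational(1, 2))), Pow(Add(-8564, Add(2, Mul(2, 676), 2132)), -1)) = Mul(Add(-20176, Pow(1034, Rational(1, 2))), Pow(Add(-8564, Add(2, 1352, 2132)), -1)) = Mul(Add(-20176, Pow(1034, Rational(1, 2))), Pow(Add(-8564, 3486), -1)) = Mul(Add(-20176, Pow(1034, Rational(1, 2))), Pow(-5078, -1)) = Mul(Add(-20176, Pow(1034, Rational(1, 2))), Rational(-1, 5078)) = Add(Rational(10088, 2539), Mul(Rational(-1, 5078), Pow(1034, Rational(1, 2))))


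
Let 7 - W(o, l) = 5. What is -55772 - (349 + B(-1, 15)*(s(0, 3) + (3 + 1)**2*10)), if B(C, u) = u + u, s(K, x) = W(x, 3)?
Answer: -60981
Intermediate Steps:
W(o, l) = 2 (W(o, l) = 7 - 1*5 = 7 - 5 = 2)
s(K, x) = 2
B(C, u) = 2*u
-55772 - (349 + B(-1, 15)*(s(0, 3) + (3 + 1)**2*10)) = -55772 - (349 + (2*15)*(2 + (3 + 1)**2*10)) = -55772 - (349 + 30*(2 + 4**2*10)) = -55772 - (349 + 30*(2 + 16*10)) = -55772 - (349 + 30*(2 + 160)) = -55772 - (349 + 30*162) = -55772 - (349 + 4860) = -55772 - 1*5209 = -55772 - 5209 = -60981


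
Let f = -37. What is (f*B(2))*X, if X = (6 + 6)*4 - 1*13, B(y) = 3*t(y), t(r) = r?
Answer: -7770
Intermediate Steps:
B(y) = 3*y
X = 35 (X = 12*4 - 13 = 48 - 13 = 35)
(f*B(2))*X = -111*2*35 = -37*6*35 = -222*35 = -7770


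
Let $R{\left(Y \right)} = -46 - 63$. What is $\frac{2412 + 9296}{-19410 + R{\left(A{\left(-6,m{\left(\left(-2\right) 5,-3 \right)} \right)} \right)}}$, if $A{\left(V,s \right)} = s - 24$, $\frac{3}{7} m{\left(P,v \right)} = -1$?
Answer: $- \frac{11708}{19519} \approx -0.59983$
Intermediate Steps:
$m{\left(P,v \right)} = - \frac{7}{3}$ ($m{\left(P,v \right)} = \frac{7}{3} \left(-1\right) = - \frac{7}{3}$)
$A{\left(V,s \right)} = -24 + s$ ($A{\left(V,s \right)} = s - 24 = -24 + s$)
$R{\left(Y \right)} = -109$ ($R{\left(Y \right)} = -46 - 63 = -109$)
$\frac{2412 + 9296}{-19410 + R{\left(A{\left(-6,m{\left(\left(-2\right) 5,-3 \right)} \right)} \right)}} = \frac{2412 + 9296}{-19410 - 109} = \frac{11708}{-19519} = 11708 \left(- \frac{1}{19519}\right) = - \frac{11708}{19519}$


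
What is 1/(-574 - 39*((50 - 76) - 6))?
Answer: 1/674 ≈ 0.0014837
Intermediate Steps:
1/(-574 - 39*((50 - 76) - 6)) = 1/(-574 - 39*(-26 - 6)) = 1/(-574 - 39*(-32)) = 1/(-574 + 1248) = 1/674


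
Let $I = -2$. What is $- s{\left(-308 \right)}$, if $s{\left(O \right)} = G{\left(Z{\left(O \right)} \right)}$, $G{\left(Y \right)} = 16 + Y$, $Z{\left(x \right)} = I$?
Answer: $-14$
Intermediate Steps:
$Z{\left(x \right)} = -2$
$s{\left(O \right)} = 14$ ($s{\left(O \right)} = 16 - 2 = 14$)
$- s{\left(-308 \right)} = \left(-1\right) 14 = -14$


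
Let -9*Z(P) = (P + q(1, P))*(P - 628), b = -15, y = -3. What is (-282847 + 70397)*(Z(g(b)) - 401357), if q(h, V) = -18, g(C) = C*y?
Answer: 84896719600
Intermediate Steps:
g(C) = -3*C (g(C) = C*(-3) = -3*C)
Z(P) = -(-628 + P)*(-18 + P)/9 (Z(P) = -(P - 18)*(P - 628)/9 = -(-18 + P)*(-628 + P)/9 = -(-628 + P)*(-18 + P)/9)
(-282847 + 70397)*(Z(g(b)) - 401357) = (-282847 + 70397)*((-1256 - (-3*(-15))²/9 + 646*(-3*(-15))/9) - 401357) = -212450*((-1256 - ⅑*45² + (646/9)*45) - 401357) = -212450*((-1256 - ⅑*2025 + 3230) - 401357) = -212450*((-1256 - 225 + 3230) - 401357) = -212450*(1749 - 401357) = -212450*(-399608) = 84896719600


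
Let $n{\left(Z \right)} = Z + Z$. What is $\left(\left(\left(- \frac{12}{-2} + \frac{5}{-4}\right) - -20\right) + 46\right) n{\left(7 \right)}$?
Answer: $\frac{1981}{2} \approx 990.5$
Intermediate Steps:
$n{\left(Z \right)} = 2 Z$
$\left(\left(\left(- \frac{12}{-2} + \frac{5}{-4}\right) - -20\right) + 46\right) n{\left(7 \right)} = \left(\left(\left(- \frac{12}{-2} + \frac{5}{-4}\right) - -20\right) + 46\right) 2 \cdot 7 = \left(\left(\left(\left(-12\right) \left(- \frac{1}{2}\right) + 5 \left(- \frac{1}{4}\right)\right) + 20\right) + 46\right) 14 = \left(\left(\left(6 - \frac{5}{4}\right) + 20\right) + 46\right) 14 = \left(\left(\frac{19}{4} + 20\right) + 46\right) 14 = \left(\frac{99}{4} + 46\right) 14 = \frac{283}{4} \cdot 14 = \frac{1981}{2}$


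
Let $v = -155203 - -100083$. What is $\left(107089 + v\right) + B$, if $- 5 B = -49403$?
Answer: $\frac{309248}{5} \approx 61850.0$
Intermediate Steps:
$B = \frac{49403}{5}$ ($B = \left(- \frac{1}{5}\right) \left(-49403\right) = \frac{49403}{5} \approx 9880.6$)
$v = -55120$ ($v = -155203 + 100083 = -55120$)
$\left(107089 + v\right) + B = \left(107089 - 55120\right) + \frac{49403}{5} = 51969 + \frac{49403}{5} = \frac{309248}{5}$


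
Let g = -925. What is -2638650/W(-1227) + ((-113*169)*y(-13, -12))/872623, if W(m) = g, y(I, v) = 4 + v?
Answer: 92107519870/32287051 ≈ 2852.8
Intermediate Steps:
W(m) = -925
-2638650/W(-1227) + ((-113*169)*y(-13, -12))/872623 = -2638650/(-925) + ((-113*169)*(4 - 12))/872623 = -2638650*(-1/925) - 19097*(-8)*(1/872623) = 105546/37 + 152776*(1/872623) = 105546/37 + 152776/872623 = 92107519870/32287051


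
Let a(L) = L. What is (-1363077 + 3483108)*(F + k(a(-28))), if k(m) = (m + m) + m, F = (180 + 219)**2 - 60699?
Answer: 208649210958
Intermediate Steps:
F = 98502 (F = 399**2 - 60699 = 159201 - 60699 = 98502)
k(m) = 3*m (k(m) = 2*m + m = 3*m)
(-1363077 + 3483108)*(F + k(a(-28))) = (-1363077 + 3483108)*(98502 + 3*(-28)) = 2120031*(98502 - 84) = 2120031*98418 = 208649210958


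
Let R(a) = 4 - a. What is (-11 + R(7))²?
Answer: 196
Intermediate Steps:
(-11 + R(7))² = (-11 + (4 - 1*7))² = (-11 + (4 - 7))² = (-11 - 3)² = (-14)² = 196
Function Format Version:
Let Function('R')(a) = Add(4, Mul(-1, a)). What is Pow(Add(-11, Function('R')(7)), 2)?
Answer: 196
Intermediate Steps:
Pow(Add(-11, Function('R')(7)), 2) = Pow(Add(-11, Add(4, Mul(-1, 7))), 2) = Pow(Add(-11, Add(4, -7)), 2) = Pow(Add(-11, -3), 2) = Pow(-14, 2) = 196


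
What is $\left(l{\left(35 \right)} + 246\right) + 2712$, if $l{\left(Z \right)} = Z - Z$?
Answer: $2958$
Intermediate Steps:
$l{\left(Z \right)} = 0$
$\left(l{\left(35 \right)} + 246\right) + 2712 = \left(0 + 246\right) + 2712 = 246 + 2712 = 2958$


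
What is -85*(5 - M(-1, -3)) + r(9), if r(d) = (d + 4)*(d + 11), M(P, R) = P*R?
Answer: 90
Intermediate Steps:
r(d) = (4 + d)*(11 + d)
-85*(5 - M(-1, -3)) + r(9) = -85*(5 - (-1)*(-3)) + (44 + 9**2 + 15*9) = -85*(5 - 1*3) + (44 + 81 + 135) = -85*(5 - 3) + 260 = -85*2 + 260 = -170 + 260 = 90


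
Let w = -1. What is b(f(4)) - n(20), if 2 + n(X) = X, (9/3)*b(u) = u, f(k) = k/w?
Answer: -58/3 ≈ -19.333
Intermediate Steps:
f(k) = -k (f(k) = k/(-1) = k*(-1) = -k)
b(u) = u/3
n(X) = -2 + X
b(f(4)) - n(20) = (-1*4)/3 - (-2 + 20) = (⅓)*(-4) - 1*18 = -4/3 - 18 = -58/3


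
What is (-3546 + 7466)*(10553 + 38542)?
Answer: 192452400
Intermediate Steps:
(-3546 + 7466)*(10553 + 38542) = 3920*49095 = 192452400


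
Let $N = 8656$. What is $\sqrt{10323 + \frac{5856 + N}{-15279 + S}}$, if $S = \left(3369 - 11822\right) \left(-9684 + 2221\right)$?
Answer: $\frac{\sqrt{2566399012727211895}}{15767365} \approx 101.6$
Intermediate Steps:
$S = 63084739$ ($S = \left(-8453\right) \left(-7463\right) = 63084739$)
$\sqrt{10323 + \frac{5856 + N}{-15279 + S}} = \sqrt{10323 + \frac{5856 + 8656}{-15279 + 63084739}} = \sqrt{10323 + \frac{14512}{63069460}} = \sqrt{10323 + 14512 \cdot \frac{1}{63069460}} = \sqrt{10323 + \frac{3628}{15767365}} = \sqrt{\frac{162766512523}{15767365}} = \frac{\sqrt{2566399012727211895}}{15767365}$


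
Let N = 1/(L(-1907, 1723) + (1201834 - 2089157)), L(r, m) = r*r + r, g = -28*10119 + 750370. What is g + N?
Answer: 1283149074923/2747419 ≈ 4.6704e+5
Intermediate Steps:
g = 467038 (g = -283332 + 750370 = 467038)
L(r, m) = r + r² (L(r, m) = r² + r = r + r²)
N = 1/2747419 (N = 1/(-1907*(1 - 1907) + (1201834 - 2089157)) = 1/(-1907*(-1906) - 887323) = 1/(3634742 - 887323) = 1/2747419 ≈ 3.6398e-7)
g + N = 467038 + 1/2747419 = 1283149074923/2747419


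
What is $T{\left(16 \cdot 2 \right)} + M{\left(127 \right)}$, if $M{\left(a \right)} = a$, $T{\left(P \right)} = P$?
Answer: $159$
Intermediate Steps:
$T{\left(16 \cdot 2 \right)} + M{\left(127 \right)} = 16 \cdot 2 + 127 = 32 + 127 = 159$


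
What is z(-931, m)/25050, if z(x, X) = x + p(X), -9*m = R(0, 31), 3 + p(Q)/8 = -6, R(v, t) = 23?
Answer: -1003/25050 ≈ -0.040040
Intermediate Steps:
p(Q) = -72 (p(Q) = -24 + 8*(-6) = -24 - 48 = -72)
m = -23/9 (m = -1/9*23 = -23/9 ≈ -2.5556)
z(x, X) = -72 + x (z(x, X) = x - 72 = -72 + x)
z(-931, m)/25050 = (-72 - 931)/25050 = -1003*1/25050 = -1003/25050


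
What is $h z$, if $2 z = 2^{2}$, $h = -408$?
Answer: $-816$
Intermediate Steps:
$z = 2$ ($z = \frac{2^{2}}{2} = \frac{1}{2} \cdot 4 = 2$)
$h z = \left(-408\right) 2 = -816$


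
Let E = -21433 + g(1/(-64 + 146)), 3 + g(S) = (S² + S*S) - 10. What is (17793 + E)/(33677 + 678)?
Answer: -2456277/23100302 ≈ -0.10633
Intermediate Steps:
g(S) = -13 + 2*S² (g(S) = -3 + ((S² + S*S) - 10) = -3 + ((S² + S²) - 10) = -3 + (2*S² - 10) = -3 + (-10 + 2*S²) = -13 + 2*S²)
E = -72101451/3362 (E = -21433 + (-13 + 2*(1/(-64 + 146))²) = -21433 + (-13 + 2*(1/82)²) = -21433 + (-13 + 2*(1/6724)) = -21433 + (-13 + 1/3362) = -21433 - 43705/3362 = -72101451/3362 ≈ -21446.)
(17793 + E)/(33677 + 678) = (17793 - 72101451/3362)/(33677 + 678) = -12281385/3362/34355 = -12281385/3362*1/34355 = -2456277/23100302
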